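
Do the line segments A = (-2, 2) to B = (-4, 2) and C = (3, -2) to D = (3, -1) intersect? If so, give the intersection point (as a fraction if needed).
No (intersection of containing lines falls outside at least one segment)

Parametrize and solve: t = -5/2, s = 4. At least one of these is outside [0, 1], so the segments do not intersect.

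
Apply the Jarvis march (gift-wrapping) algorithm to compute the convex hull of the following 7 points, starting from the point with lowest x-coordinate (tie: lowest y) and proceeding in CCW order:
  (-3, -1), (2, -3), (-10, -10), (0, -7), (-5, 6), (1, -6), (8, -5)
Hull (CCW) = [(-10, -10), (8, -5), (-5, 6)]

Jarvis march: at each step, from the current hull vertex p, select the next vertex q as the point such that every other point lies strictly to the left of (or on) the directed line p → q. (Equivalently: for every other point r, the cross product (q − p) × (r − p) ≥ 0.)
Starting point (lowest x, tie lowest y): (-10, -10). Wrap until returning to start. Resulting hull: (-10, -10), (8, -5), (-5, 6).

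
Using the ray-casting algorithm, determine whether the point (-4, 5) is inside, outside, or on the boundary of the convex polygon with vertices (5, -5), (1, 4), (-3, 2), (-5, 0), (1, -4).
The point (-4, 5) lies strictly outside the polygon

Cast a horizontal ray to the right from the query point and count how many polygon edges it crosses (each edge strictly once or zero times, handled with the usual half-open convention). 
Parity of crossings → even ⇒ outside.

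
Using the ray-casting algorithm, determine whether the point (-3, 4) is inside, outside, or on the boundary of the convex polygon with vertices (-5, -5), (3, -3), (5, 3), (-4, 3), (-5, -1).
The point (-3, 4) lies strictly outside the polygon

Cast a horizontal ray to the right from the query point and count how many polygon edges it crosses (each edge strictly once or zero times, handled with the usual half-open convention). 
Parity of crossings → even ⇒ outside.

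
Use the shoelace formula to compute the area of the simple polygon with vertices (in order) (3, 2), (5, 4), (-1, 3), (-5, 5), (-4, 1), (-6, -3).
Area = 61/2

Shoelace formula: Area = (1/2) |Σ_i (x_i · y_{i+1} − x_{i+1} · y_i)| (indices mod n). Compute each cross term:
  (3)(4) − (5)(2) = 2
  (5)(3) − (-1)(4) = 19
  (-1)(5) − (-5)(3) = 10
  (-5)(1) − (-4)(5) = 15
  (-4)(-3) − (-6)(1) = 18
  (-6)(2) − (3)(-3) = -3
Sum = 61, so (signed) Area = 61/2 = 61/2, |Area| = 61/2.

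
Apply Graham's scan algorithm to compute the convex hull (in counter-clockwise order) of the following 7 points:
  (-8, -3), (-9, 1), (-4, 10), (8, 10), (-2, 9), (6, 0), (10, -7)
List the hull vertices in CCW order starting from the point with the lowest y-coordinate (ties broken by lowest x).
Hull (CCW) = [(10, -7), (8, 10), (-4, 10), (-9, 1), (-8, -3)]

Graham scan procedure:
  1. Find the pivot p₀ = point with lowest y (tie → lowest x): (10, -7).
  2. Sort the remaining points by polar angle around p₀.
  3. Walk through sorted points, maintaining a stack; pop the top while the last three entries make a non-left turn (cross product ≤ 0).
  4. Final stack is the convex hull in CCW order: (10, -7), (8, 10), (-4, 10), (-9, 1), (-8, -3).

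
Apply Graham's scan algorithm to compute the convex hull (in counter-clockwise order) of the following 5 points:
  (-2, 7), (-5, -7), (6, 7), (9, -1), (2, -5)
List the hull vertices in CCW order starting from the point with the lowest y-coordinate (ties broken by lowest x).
Hull (CCW) = [(-5, -7), (2, -5), (9, -1), (6, 7), (-2, 7)]

Graham scan procedure:
  1. Find the pivot p₀ = point with lowest y (tie → lowest x): (-5, -7).
  2. Sort the remaining points by polar angle around p₀.
  3. Walk through sorted points, maintaining a stack; pop the top while the last three entries make a non-left turn (cross product ≤ 0).
  4. Final stack is the convex hull in CCW order: (-5, -7), (2, -5), (9, -1), (6, 7), (-2, 7).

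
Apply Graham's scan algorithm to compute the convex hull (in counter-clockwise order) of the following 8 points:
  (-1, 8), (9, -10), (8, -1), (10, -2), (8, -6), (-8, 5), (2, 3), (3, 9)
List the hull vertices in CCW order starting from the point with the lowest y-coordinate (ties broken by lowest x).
Hull (CCW) = [(9, -10), (10, -2), (3, 9), (-1, 8), (-8, 5)]

Graham scan procedure:
  1. Find the pivot p₀ = point with lowest y (tie → lowest x): (9, -10).
  2. Sort the remaining points by polar angle around p₀.
  3. Walk through sorted points, maintaining a stack; pop the top while the last three entries make a non-left turn (cross product ≤ 0).
  4. Final stack is the convex hull in CCW order: (9, -10), (10, -2), (3, 9), (-1, 8), (-8, 5).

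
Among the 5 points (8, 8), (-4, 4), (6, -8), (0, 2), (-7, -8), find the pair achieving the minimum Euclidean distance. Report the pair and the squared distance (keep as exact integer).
Pair = ((-4, 4), (0, 2)); squared distance = 20

Compute all C(5, 2) = 10 pairwise squared distances (x_i − x_j)² + (y_i − y_j)². The minimum is 20, attained by the pair ((-4, 4), (0, 2)).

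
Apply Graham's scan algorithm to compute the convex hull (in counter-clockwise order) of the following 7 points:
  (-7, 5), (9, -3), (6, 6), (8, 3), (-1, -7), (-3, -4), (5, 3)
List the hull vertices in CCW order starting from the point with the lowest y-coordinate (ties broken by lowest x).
Hull (CCW) = [(-1, -7), (9, -3), (8, 3), (6, 6), (-7, 5), (-3, -4)]

Graham scan procedure:
  1. Find the pivot p₀ = point with lowest y (tie → lowest x): (-1, -7).
  2. Sort the remaining points by polar angle around p₀.
  3. Walk through sorted points, maintaining a stack; pop the top while the last three entries make a non-left turn (cross product ≤ 0).
  4. Final stack is the convex hull in CCW order: (-1, -7), (9, -3), (8, 3), (6, 6), (-7, 5), (-3, -4).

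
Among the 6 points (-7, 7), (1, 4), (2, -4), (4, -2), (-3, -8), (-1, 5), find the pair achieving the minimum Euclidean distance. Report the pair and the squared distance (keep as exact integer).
Pair = ((1, 4), (-1, 5)); squared distance = 5

Compute all C(6, 2) = 15 pairwise squared distances (x_i − x_j)² + (y_i − y_j)². The minimum is 5, attained by the pair ((1, 4), (-1, 5)).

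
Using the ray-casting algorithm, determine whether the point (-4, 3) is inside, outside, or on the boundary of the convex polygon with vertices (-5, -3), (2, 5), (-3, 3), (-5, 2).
The point (-4, 3) lies strictly outside the polygon

Cast a horizontal ray to the right from the query point and count how many polygon edges it crosses (each edge strictly once or zero times, handled with the usual half-open convention). 
Parity of crossings → even ⇒ outside.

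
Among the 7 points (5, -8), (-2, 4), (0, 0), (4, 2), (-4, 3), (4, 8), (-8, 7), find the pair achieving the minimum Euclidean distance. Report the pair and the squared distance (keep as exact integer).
Pair = ((-2, 4), (-4, 3)); squared distance = 5

Compute all C(7, 2) = 21 pairwise squared distances (x_i − x_j)² + (y_i − y_j)². The minimum is 5, attained by the pair ((-2, 4), (-4, 3)).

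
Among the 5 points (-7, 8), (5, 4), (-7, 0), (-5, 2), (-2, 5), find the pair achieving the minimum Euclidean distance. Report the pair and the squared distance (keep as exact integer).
Pair = ((-7, 0), (-5, 2)); squared distance = 8

Compute all C(5, 2) = 10 pairwise squared distances (x_i − x_j)² + (y_i − y_j)². The minimum is 8, attained by the pair ((-7, 0), (-5, 2)).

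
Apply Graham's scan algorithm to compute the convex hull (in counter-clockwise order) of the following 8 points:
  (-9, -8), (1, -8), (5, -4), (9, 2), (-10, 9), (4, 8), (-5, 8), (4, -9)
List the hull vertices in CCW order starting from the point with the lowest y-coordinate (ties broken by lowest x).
Hull (CCW) = [(4, -9), (9, 2), (4, 8), (-10, 9), (-9, -8)]

Graham scan procedure:
  1. Find the pivot p₀ = point with lowest y (tie → lowest x): (4, -9).
  2. Sort the remaining points by polar angle around p₀.
  3. Walk through sorted points, maintaining a stack; pop the top while the last three entries make a non-left turn (cross product ≤ 0).
  4. Final stack is the convex hull in CCW order: (4, -9), (9, 2), (4, 8), (-10, 9), (-9, -8).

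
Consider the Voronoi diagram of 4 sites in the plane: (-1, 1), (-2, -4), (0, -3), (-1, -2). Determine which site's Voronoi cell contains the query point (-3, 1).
Nearest site = (-1, 1)

The Voronoi cell of site s contains exactly those query points closer to s than to any other site. Compute squared distances from q = (-3, 1) to each site:
  (-1 − -3)² + (1 − 1)² = 4
  (-1 − -3)² + (-2 − 1)² = 13
  (0 − -3)² + (-3 − 1)² = 25
  (-2 − -3)² + (-4 − 1)² = 26
Minimum is attained by (-1, 1), so q lies in its Voronoi cell.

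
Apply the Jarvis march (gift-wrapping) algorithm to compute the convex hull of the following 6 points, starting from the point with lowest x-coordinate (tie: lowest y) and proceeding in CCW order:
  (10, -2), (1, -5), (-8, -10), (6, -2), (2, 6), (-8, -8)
Hull (CCW) = [(-8, -10), (10, -2), (2, 6), (-8, -8)]

Jarvis march: at each step, from the current hull vertex p, select the next vertex q as the point such that every other point lies strictly to the left of (or on) the directed line p → q. (Equivalently: for every other point r, the cross product (q − p) × (r − p) ≥ 0.)
Starting point (lowest x, tie lowest y): (-8, -10). Wrap until returning to start. Resulting hull: (-8, -10), (10, -2), (2, 6), (-8, -8).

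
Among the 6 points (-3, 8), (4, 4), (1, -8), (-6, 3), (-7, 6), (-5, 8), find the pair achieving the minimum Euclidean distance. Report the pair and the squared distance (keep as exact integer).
Pair = ((-3, 8), (-5, 8)); squared distance = 4

Compute all C(6, 2) = 15 pairwise squared distances (x_i − x_j)² + (y_i − y_j)². The minimum is 4, attained by the pair ((-3, 8), (-5, 8)).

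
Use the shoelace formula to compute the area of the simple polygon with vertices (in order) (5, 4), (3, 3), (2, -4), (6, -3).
Area = 21

Shoelace formula: Area = (1/2) |Σ_i (x_i · y_{i+1} − x_{i+1} · y_i)| (indices mod n). Compute each cross term:
  (5)(3) − (3)(4) = 3
  (3)(-4) − (2)(3) = -18
  (2)(-3) − (6)(-4) = 18
  (6)(4) − (5)(-3) = 39
Sum = 42, so (signed) Area = 42/2 = 21, |Area| = 21.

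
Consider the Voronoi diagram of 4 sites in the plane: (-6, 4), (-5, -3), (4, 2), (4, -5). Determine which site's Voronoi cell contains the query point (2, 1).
Nearest site = (4, 2)

The Voronoi cell of site s contains exactly those query points closer to s than to any other site. Compute squared distances from q = (2, 1) to each site:
  (4 − 2)² + (2 − 1)² = 5
  (4 − 2)² + (-5 − 1)² = 40
  (-5 − 2)² + (-3 − 1)² = 65
  (-6 − 2)² + (4 − 1)² = 73
Minimum is attained by (4, 2), so q lies in its Voronoi cell.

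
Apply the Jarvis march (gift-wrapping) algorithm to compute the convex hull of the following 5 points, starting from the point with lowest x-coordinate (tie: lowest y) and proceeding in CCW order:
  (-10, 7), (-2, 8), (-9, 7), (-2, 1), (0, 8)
Hull (CCW) = [(-10, 7), (-2, 1), (0, 8), (-2, 8)]

Jarvis march: at each step, from the current hull vertex p, select the next vertex q as the point such that every other point lies strictly to the left of (or on) the directed line p → q. (Equivalently: for every other point r, the cross product (q − p) × (r − p) ≥ 0.)
Starting point (lowest x, tie lowest y): (-10, 7). Wrap until returning to start. Resulting hull: (-10, 7), (-2, 1), (0, 8), (-2, 8).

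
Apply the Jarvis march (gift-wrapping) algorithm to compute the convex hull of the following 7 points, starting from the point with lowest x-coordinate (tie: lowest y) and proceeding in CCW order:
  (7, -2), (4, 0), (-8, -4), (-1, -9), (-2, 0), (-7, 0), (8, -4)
Hull (CCW) = [(-8, -4), (-1, -9), (8, -4), (7, -2), (4, 0), (-7, 0)]

Jarvis march: at each step, from the current hull vertex p, select the next vertex q as the point such that every other point lies strictly to the left of (or on) the directed line p → q. (Equivalently: for every other point r, the cross product (q − p) × (r − p) ≥ 0.)
Starting point (lowest x, tie lowest y): (-8, -4). Wrap until returning to start. Resulting hull: (-8, -4), (-1, -9), (8, -4), (7, -2), (4, 0), (-7, 0).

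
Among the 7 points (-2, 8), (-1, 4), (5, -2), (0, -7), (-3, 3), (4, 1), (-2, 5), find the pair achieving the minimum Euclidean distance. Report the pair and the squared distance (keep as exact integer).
Pair = ((-1, 4), (-2, 5)); squared distance = 2

Compute all C(7, 2) = 21 pairwise squared distances (x_i − x_j)² + (y_i − y_j)². The minimum is 2, attained by the pair ((-1, 4), (-2, 5)).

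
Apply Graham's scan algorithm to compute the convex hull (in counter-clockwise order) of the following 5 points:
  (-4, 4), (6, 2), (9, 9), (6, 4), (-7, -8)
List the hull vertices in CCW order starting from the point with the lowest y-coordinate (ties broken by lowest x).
Hull (CCW) = [(-7, -8), (6, 2), (9, 9), (-4, 4)]

Graham scan procedure:
  1. Find the pivot p₀ = point with lowest y (tie → lowest x): (-7, -8).
  2. Sort the remaining points by polar angle around p₀.
  3. Walk through sorted points, maintaining a stack; pop the top while the last three entries make a non-left turn (cross product ≤ 0).
  4. Final stack is the convex hull in CCW order: (-7, -8), (6, 2), (9, 9), (-4, 4).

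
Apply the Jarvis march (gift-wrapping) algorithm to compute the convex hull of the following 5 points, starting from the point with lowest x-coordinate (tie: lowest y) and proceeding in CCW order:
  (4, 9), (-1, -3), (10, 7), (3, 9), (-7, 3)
Hull (CCW) = [(-7, 3), (-1, -3), (10, 7), (4, 9), (3, 9)]

Jarvis march: at each step, from the current hull vertex p, select the next vertex q as the point such that every other point lies strictly to the left of (or on) the directed line p → q. (Equivalently: for every other point r, the cross product (q − p) × (r − p) ≥ 0.)
Starting point (lowest x, tie lowest y): (-7, 3). Wrap until returning to start. Resulting hull: (-7, 3), (-1, -3), (10, 7), (4, 9), (3, 9).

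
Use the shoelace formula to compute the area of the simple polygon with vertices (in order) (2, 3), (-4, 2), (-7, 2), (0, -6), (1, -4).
Area = 81/2

Shoelace formula: Area = (1/2) |Σ_i (x_i · y_{i+1} − x_{i+1} · y_i)| (indices mod n). Compute each cross term:
  (2)(2) − (-4)(3) = 16
  (-4)(2) − (-7)(2) = 6
  (-7)(-6) − (0)(2) = 42
  (0)(-4) − (1)(-6) = 6
  (1)(3) − (2)(-4) = 11
Sum = 81, so (signed) Area = 81/2 = 81/2, |Area| = 81/2.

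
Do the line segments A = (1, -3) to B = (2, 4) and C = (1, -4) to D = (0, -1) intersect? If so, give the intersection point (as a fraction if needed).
No (intersection of containing lines falls outside at least one segment)

Parametrize and solve: t = -1/10, s = 1/10. At least one of these is outside [0, 1], so the segments do not intersect.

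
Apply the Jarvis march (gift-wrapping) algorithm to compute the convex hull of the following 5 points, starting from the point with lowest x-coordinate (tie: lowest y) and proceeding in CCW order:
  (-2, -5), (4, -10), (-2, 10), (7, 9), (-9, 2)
Hull (CCW) = [(-9, 2), (-2, -5), (4, -10), (7, 9), (-2, 10)]

Jarvis march: at each step, from the current hull vertex p, select the next vertex q as the point such that every other point lies strictly to the left of (or on) the directed line p → q. (Equivalently: for every other point r, the cross product (q − p) × (r − p) ≥ 0.)
Starting point (lowest x, tie lowest y): (-9, 2). Wrap until returning to start. Resulting hull: (-9, 2), (-2, -5), (4, -10), (7, 9), (-2, 10).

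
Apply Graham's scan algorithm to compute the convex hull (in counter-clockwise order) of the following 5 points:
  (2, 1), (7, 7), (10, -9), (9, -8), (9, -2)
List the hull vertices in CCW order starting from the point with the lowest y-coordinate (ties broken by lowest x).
Hull (CCW) = [(10, -9), (9, -2), (7, 7), (2, 1), (9, -8)]

Graham scan procedure:
  1. Find the pivot p₀ = point with lowest y (tie → lowest x): (10, -9).
  2. Sort the remaining points by polar angle around p₀.
  3. Walk through sorted points, maintaining a stack; pop the top while the last three entries make a non-left turn (cross product ≤ 0).
  4. Final stack is the convex hull in CCW order: (10, -9), (9, -2), (7, 7), (2, 1), (9, -8).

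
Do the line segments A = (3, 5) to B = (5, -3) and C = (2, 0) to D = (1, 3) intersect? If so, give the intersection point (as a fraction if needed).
No (intersection of containing lines falls outside at least one segment)

Parametrize and solve: t = 4, s = -9. At least one of these is outside [0, 1], so the segments do not intersect.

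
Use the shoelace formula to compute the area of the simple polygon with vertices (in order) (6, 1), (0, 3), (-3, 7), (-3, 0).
Area = 45/2

Shoelace formula: Area = (1/2) |Σ_i (x_i · y_{i+1} − x_{i+1} · y_i)| (indices mod n). Compute each cross term:
  (6)(3) − (0)(1) = 18
  (0)(7) − (-3)(3) = 9
  (-3)(0) − (-3)(7) = 21
  (-3)(1) − (6)(0) = -3
Sum = 45, so (signed) Area = 45/2 = 45/2, |Area| = 45/2.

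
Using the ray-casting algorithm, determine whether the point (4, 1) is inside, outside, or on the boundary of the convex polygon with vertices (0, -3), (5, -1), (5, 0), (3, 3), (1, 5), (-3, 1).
The point (4, 1) lies strictly inside the polygon

Cast a horizontal ray to the right from the query point and count how many polygon edges it crosses (each edge strictly once or zero times, handled with the usual half-open convention). 
Parity of crossings → odd ⇒ inside.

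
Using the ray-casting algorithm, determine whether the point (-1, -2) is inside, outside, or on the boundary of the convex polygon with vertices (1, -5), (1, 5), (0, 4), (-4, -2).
The point (-1, -2) lies strictly inside the polygon

Cast a horizontal ray to the right from the query point and count how many polygon edges it crosses (each edge strictly once or zero times, handled with the usual half-open convention). 
Parity of crossings → odd ⇒ inside.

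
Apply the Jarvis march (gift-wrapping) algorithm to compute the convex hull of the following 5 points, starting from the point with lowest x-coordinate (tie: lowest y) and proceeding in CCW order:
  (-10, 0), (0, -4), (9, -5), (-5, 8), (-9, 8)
Hull (CCW) = [(-10, 0), (0, -4), (9, -5), (-5, 8), (-9, 8)]

Jarvis march: at each step, from the current hull vertex p, select the next vertex q as the point such that every other point lies strictly to the left of (or on) the directed line p → q. (Equivalently: for every other point r, the cross product (q − p) × (r − p) ≥ 0.)
Starting point (lowest x, tie lowest y): (-10, 0). Wrap until returning to start. Resulting hull: (-10, 0), (0, -4), (9, -5), (-5, 8), (-9, 8).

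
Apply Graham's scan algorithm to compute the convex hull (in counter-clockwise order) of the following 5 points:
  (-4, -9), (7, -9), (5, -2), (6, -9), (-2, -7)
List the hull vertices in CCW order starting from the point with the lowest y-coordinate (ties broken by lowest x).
Hull (CCW) = [(-4, -9), (7, -9), (5, -2), (-2, -7)]

Graham scan procedure:
  1. Find the pivot p₀ = point with lowest y (tie → lowest x): (-4, -9).
  2. Sort the remaining points by polar angle around p₀.
  3. Walk through sorted points, maintaining a stack; pop the top while the last three entries make a non-left turn (cross product ≤ 0).
  4. Final stack is the convex hull in CCW order: (-4, -9), (7, -9), (5, -2), (-2, -7).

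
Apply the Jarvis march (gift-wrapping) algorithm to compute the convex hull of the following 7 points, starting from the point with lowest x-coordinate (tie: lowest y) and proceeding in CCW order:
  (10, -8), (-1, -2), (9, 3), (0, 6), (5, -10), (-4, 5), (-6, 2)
Hull (CCW) = [(-6, 2), (5, -10), (10, -8), (9, 3), (0, 6), (-4, 5)]

Jarvis march: at each step, from the current hull vertex p, select the next vertex q as the point such that every other point lies strictly to the left of (or on) the directed line p → q. (Equivalently: for every other point r, the cross product (q − p) × (r − p) ≥ 0.)
Starting point (lowest x, tie lowest y): (-6, 2). Wrap until returning to start. Resulting hull: (-6, 2), (5, -10), (10, -8), (9, 3), (0, 6), (-4, 5).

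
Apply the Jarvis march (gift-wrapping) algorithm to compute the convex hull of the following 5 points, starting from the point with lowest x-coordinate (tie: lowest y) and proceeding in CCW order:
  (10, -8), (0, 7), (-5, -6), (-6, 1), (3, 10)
Hull (CCW) = [(-6, 1), (-5, -6), (10, -8), (3, 10)]

Jarvis march: at each step, from the current hull vertex p, select the next vertex q as the point such that every other point lies strictly to the left of (or on) the directed line p → q. (Equivalently: for every other point r, the cross product (q − p) × (r − p) ≥ 0.)
Starting point (lowest x, tie lowest y): (-6, 1). Wrap until returning to start. Resulting hull: (-6, 1), (-5, -6), (10, -8), (3, 10).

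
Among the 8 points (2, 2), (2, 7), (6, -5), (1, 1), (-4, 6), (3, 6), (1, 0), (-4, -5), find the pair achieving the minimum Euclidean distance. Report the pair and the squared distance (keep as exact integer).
Pair = ((1, 1), (1, 0)); squared distance = 1

Compute all C(8, 2) = 28 pairwise squared distances (x_i − x_j)² + (y_i − y_j)². The minimum is 1, attained by the pair ((1, 1), (1, 0)).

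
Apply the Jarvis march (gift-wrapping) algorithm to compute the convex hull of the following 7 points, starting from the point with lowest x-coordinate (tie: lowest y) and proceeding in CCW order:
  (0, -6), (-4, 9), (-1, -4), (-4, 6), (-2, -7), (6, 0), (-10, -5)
Hull (CCW) = [(-10, -5), (-2, -7), (0, -6), (6, 0), (-4, 9)]

Jarvis march: at each step, from the current hull vertex p, select the next vertex q as the point such that every other point lies strictly to the left of (or on) the directed line p → q. (Equivalently: for every other point r, the cross product (q − p) × (r − p) ≥ 0.)
Starting point (lowest x, tie lowest y): (-10, -5). Wrap until returning to start. Resulting hull: (-10, -5), (-2, -7), (0, -6), (6, 0), (-4, 9).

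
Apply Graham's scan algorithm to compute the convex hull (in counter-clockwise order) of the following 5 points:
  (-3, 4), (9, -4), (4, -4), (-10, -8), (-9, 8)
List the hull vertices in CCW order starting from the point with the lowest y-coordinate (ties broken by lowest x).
Hull (CCW) = [(-10, -8), (9, -4), (-9, 8)]

Graham scan procedure:
  1. Find the pivot p₀ = point with lowest y (tie → lowest x): (-10, -8).
  2. Sort the remaining points by polar angle around p₀.
  3. Walk through sorted points, maintaining a stack; pop the top while the last three entries make a non-left turn (cross product ≤ 0).
  4. Final stack is the convex hull in CCW order: (-10, -8), (9, -4), (-9, 8).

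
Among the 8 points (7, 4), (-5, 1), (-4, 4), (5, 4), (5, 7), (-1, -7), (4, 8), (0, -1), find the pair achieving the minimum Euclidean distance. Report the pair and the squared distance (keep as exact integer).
Pair = ((5, 7), (4, 8)); squared distance = 2

Compute all C(8, 2) = 28 pairwise squared distances (x_i − x_j)² + (y_i − y_j)². The minimum is 2, attained by the pair ((5, 7), (4, 8)).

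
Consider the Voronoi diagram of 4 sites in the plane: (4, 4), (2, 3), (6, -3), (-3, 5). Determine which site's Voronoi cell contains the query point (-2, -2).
Nearest site = (2, 3)

The Voronoi cell of site s contains exactly those query points closer to s than to any other site. Compute squared distances from q = (-2, -2) to each site:
  (2 − -2)² + (3 − -2)² = 41
  (-3 − -2)² + (5 − -2)² = 50
  (6 − -2)² + (-3 − -2)² = 65
  (4 − -2)² + (4 − -2)² = 72
Minimum is attained by (2, 3), so q lies in its Voronoi cell.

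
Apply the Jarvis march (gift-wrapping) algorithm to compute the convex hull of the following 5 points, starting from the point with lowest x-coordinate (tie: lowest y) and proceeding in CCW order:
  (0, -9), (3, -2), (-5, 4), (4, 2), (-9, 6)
Hull (CCW) = [(-9, 6), (0, -9), (3, -2), (4, 2)]

Jarvis march: at each step, from the current hull vertex p, select the next vertex q as the point such that every other point lies strictly to the left of (or on) the directed line p → q. (Equivalently: for every other point r, the cross product (q − p) × (r − p) ≥ 0.)
Starting point (lowest x, tie lowest y): (-9, 6). Wrap until returning to start. Resulting hull: (-9, 6), (0, -9), (3, -2), (4, 2).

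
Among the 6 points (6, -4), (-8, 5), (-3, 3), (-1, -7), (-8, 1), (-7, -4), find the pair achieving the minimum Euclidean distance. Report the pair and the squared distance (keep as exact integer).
Pair = ((-8, 5), (-8, 1)); squared distance = 16

Compute all C(6, 2) = 15 pairwise squared distances (x_i − x_j)² + (y_i − y_j)². The minimum is 16, attained by the pair ((-8, 5), (-8, 1)).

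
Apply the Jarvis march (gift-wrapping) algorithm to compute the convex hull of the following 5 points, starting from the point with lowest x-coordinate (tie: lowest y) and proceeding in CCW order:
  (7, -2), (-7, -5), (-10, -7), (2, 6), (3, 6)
Hull (CCW) = [(-10, -7), (7, -2), (3, 6), (2, 6)]

Jarvis march: at each step, from the current hull vertex p, select the next vertex q as the point such that every other point lies strictly to the left of (or on) the directed line p → q. (Equivalently: for every other point r, the cross product (q − p) × (r − p) ≥ 0.)
Starting point (lowest x, tie lowest y): (-10, -7). Wrap until returning to start. Resulting hull: (-10, -7), (7, -2), (3, 6), (2, 6).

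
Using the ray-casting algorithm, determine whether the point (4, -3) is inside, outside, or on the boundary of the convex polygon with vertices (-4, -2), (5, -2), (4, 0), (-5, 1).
The point (4, -3) lies strictly outside the polygon

Cast a horizontal ray to the right from the query point and count how many polygon edges it crosses (each edge strictly once or zero times, handled with the usual half-open convention). 
Parity of crossings → even ⇒ outside.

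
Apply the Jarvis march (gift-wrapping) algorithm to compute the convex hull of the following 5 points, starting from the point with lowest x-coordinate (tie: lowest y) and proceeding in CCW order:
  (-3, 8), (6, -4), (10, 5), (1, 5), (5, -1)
Hull (CCW) = [(-3, 8), (6, -4), (10, 5)]

Jarvis march: at each step, from the current hull vertex p, select the next vertex q as the point such that every other point lies strictly to the left of (or on) the directed line p → q. (Equivalently: for every other point r, the cross product (q − p) × (r − p) ≥ 0.)
Starting point (lowest x, tie lowest y): (-3, 8). Wrap until returning to start. Resulting hull: (-3, 8), (6, -4), (10, 5).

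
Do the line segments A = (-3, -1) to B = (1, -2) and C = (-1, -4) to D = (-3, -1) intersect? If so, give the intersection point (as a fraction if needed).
Yes; intersection at (-3, -1) (t = 0 on AB, s = 1 on CD)

Parametrize AB as A + t(B − A) = (-3 + 4 t, -1 + -1 t) and CD as C + s(D − C) = (-1 + -2 s, -4 + 3 s). Solve the linear system for (t, s). Determinant = -10 ≠ 0, so a unique intersection of the containing lines exists. Solution: t = 0, s = 1 — both in [0, 1], so the segments cross. Intersection point: (-3, -1).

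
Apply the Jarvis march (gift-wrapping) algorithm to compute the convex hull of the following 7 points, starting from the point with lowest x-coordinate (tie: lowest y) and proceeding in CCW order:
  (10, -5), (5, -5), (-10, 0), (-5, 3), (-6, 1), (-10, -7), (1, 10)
Hull (CCW) = [(-10, -7), (10, -5), (1, 10), (-10, 0)]

Jarvis march: at each step, from the current hull vertex p, select the next vertex q as the point such that every other point lies strictly to the left of (or on) the directed line p → q. (Equivalently: for every other point r, the cross product (q − p) × (r − p) ≥ 0.)
Starting point (lowest x, tie lowest y): (-10, -7). Wrap until returning to start. Resulting hull: (-10, -7), (10, -5), (1, 10), (-10, 0).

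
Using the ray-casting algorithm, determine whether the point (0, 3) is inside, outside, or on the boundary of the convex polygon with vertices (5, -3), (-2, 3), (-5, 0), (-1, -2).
The point (0, 3) lies strictly outside the polygon

Cast a horizontal ray to the right from the query point and count how many polygon edges it crosses (each edge strictly once or zero times, handled with the usual half-open convention). 
Parity of crossings → even ⇒ outside.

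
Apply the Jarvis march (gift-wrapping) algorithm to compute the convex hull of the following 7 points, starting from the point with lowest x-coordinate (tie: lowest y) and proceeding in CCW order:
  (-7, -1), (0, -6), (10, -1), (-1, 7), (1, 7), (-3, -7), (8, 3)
Hull (CCW) = [(-7, -1), (-3, -7), (0, -6), (10, -1), (8, 3), (1, 7), (-1, 7)]

Jarvis march: at each step, from the current hull vertex p, select the next vertex q as the point such that every other point lies strictly to the left of (or on) the directed line p → q. (Equivalently: for every other point r, the cross product (q − p) × (r − p) ≥ 0.)
Starting point (lowest x, tie lowest y): (-7, -1). Wrap until returning to start. Resulting hull: (-7, -1), (-3, -7), (0, -6), (10, -1), (8, 3), (1, 7), (-1, 7).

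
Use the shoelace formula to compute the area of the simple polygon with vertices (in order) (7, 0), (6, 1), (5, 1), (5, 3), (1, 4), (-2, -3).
Area = 61/2

Shoelace formula: Area = (1/2) |Σ_i (x_i · y_{i+1} − x_{i+1} · y_i)| (indices mod n). Compute each cross term:
  (7)(1) − (6)(0) = 7
  (6)(1) − (5)(1) = 1
  (5)(3) − (5)(1) = 10
  (5)(4) − (1)(3) = 17
  (1)(-3) − (-2)(4) = 5
  (-2)(0) − (7)(-3) = 21
Sum = 61, so (signed) Area = 61/2 = 61/2, |Area| = 61/2.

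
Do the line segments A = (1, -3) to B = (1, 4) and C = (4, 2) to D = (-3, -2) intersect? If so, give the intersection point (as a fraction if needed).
Yes; intersection at (1, 2/7) (t = 23/49 on AB, s = 3/7 on CD)

Parametrize AB as A + t(B − A) = (1 + 0 t, -3 + 7 t) and CD as C + s(D − C) = (4 + -7 s, 2 + -4 s). Solve the linear system for (t, s). Determinant = -49 ≠ 0, so a unique intersection of the containing lines exists. Solution: t = 23/49, s = 3/7 — both in [0, 1], so the segments cross. Intersection point: (1, 2/7).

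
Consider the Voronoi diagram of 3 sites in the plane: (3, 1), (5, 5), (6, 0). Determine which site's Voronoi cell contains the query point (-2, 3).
Nearest site = (3, 1)

The Voronoi cell of site s contains exactly those query points closer to s than to any other site. Compute squared distances from q = (-2, 3) to each site:
  (3 − -2)² + (1 − 3)² = 29
  (5 − -2)² + (5 − 3)² = 53
  (6 − -2)² + (0 − 3)² = 73
Minimum is attained by (3, 1), so q lies in its Voronoi cell.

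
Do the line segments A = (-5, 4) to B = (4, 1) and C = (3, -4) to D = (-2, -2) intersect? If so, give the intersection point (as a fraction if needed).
No (intersection of containing lines falls outside at least one segment)

Parametrize and solve: t = -8, s = 16. At least one of these is outside [0, 1], so the segments do not intersect.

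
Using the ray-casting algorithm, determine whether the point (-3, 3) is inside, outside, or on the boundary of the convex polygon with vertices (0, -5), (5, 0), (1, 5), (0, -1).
The point (-3, 3) lies strictly outside the polygon

Cast a horizontal ray to the right from the query point and count how many polygon edges it crosses (each edge strictly once or zero times, handled with the usual half-open convention). 
Parity of crossings → even ⇒ outside.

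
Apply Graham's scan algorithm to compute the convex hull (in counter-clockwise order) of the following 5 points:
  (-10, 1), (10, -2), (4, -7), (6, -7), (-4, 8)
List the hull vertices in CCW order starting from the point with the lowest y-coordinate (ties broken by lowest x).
Hull (CCW) = [(4, -7), (6, -7), (10, -2), (-4, 8), (-10, 1)]

Graham scan procedure:
  1. Find the pivot p₀ = point with lowest y (tie → lowest x): (4, -7).
  2. Sort the remaining points by polar angle around p₀.
  3. Walk through sorted points, maintaining a stack; pop the top while the last three entries make a non-left turn (cross product ≤ 0).
  4. Final stack is the convex hull in CCW order: (4, -7), (6, -7), (10, -2), (-4, 8), (-10, 1).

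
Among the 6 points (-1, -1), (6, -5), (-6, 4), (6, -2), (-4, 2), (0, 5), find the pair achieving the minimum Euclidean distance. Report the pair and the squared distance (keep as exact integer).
Pair = ((-6, 4), (-4, 2)); squared distance = 8

Compute all C(6, 2) = 15 pairwise squared distances (x_i − x_j)² + (y_i − y_j)². The minimum is 8, attained by the pair ((-6, 4), (-4, 2)).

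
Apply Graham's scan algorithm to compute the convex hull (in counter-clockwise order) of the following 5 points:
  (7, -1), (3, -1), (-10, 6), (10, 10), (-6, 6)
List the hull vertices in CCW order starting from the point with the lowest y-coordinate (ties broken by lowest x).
Hull (CCW) = [(3, -1), (7, -1), (10, 10), (-10, 6)]

Graham scan procedure:
  1. Find the pivot p₀ = point with lowest y (tie → lowest x): (3, -1).
  2. Sort the remaining points by polar angle around p₀.
  3. Walk through sorted points, maintaining a stack; pop the top while the last three entries make a non-left turn (cross product ≤ 0).
  4. Final stack is the convex hull in CCW order: (3, -1), (7, -1), (10, 10), (-10, 6).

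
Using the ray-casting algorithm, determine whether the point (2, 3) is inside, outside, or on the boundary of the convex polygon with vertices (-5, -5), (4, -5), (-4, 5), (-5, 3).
The point (2, 3) lies strictly outside the polygon

Cast a horizontal ray to the right from the query point and count how many polygon edges it crosses (each edge strictly once or zero times, handled with the usual half-open convention). 
Parity of crossings → even ⇒ outside.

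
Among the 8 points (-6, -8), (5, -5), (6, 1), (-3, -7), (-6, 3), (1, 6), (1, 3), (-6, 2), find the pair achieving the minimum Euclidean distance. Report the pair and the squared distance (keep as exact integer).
Pair = ((-6, 3), (-6, 2)); squared distance = 1

Compute all C(8, 2) = 28 pairwise squared distances (x_i − x_j)² + (y_i − y_j)². The minimum is 1, attained by the pair ((-6, 3), (-6, 2)).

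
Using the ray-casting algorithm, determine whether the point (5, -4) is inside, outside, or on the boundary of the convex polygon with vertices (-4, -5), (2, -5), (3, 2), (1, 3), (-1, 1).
The point (5, -4) lies strictly outside the polygon

Cast a horizontal ray to the right from the query point and count how many polygon edges it crosses (each edge strictly once or zero times, handled with the usual half-open convention). 
Parity of crossings → even ⇒ outside.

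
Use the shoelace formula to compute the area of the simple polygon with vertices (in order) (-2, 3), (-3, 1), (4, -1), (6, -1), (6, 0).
Area = 16

Shoelace formula: Area = (1/2) |Σ_i (x_i · y_{i+1} − x_{i+1} · y_i)| (indices mod n). Compute each cross term:
  (-2)(1) − (-3)(3) = 7
  (-3)(-1) − (4)(1) = -1
  (4)(-1) − (6)(-1) = 2
  (6)(0) − (6)(-1) = 6
  (6)(3) − (-2)(0) = 18
Sum = 32, so (signed) Area = 32/2 = 16, |Area| = 16.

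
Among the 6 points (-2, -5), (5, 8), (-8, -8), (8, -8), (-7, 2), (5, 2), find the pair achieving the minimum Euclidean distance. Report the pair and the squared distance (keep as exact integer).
Pair = ((5, 8), (5, 2)); squared distance = 36

Compute all C(6, 2) = 15 pairwise squared distances (x_i − x_j)² + (y_i − y_j)². The minimum is 36, attained by the pair ((5, 8), (5, 2)).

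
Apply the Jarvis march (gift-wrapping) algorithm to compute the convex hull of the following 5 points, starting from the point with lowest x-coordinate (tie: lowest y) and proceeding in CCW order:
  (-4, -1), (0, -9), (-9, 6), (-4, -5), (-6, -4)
Hull (CCW) = [(-9, 6), (-6, -4), (0, -9), (-4, -1)]

Jarvis march: at each step, from the current hull vertex p, select the next vertex q as the point such that every other point lies strictly to the left of (or on) the directed line p → q. (Equivalently: for every other point r, the cross product (q − p) × (r − p) ≥ 0.)
Starting point (lowest x, tie lowest y): (-9, 6). Wrap until returning to start. Resulting hull: (-9, 6), (-6, -4), (0, -9), (-4, -1).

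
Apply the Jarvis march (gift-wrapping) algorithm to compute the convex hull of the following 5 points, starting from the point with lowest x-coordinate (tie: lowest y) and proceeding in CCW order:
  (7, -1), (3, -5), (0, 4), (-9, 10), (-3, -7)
Hull (CCW) = [(-9, 10), (-3, -7), (3, -5), (7, -1), (0, 4)]

Jarvis march: at each step, from the current hull vertex p, select the next vertex q as the point such that every other point lies strictly to the left of (or on) the directed line p → q. (Equivalently: for every other point r, the cross product (q − p) × (r − p) ≥ 0.)
Starting point (lowest x, tie lowest y): (-9, 10). Wrap until returning to start. Resulting hull: (-9, 10), (-3, -7), (3, -5), (7, -1), (0, 4).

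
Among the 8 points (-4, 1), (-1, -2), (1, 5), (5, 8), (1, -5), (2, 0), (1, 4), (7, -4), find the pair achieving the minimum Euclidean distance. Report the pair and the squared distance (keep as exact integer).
Pair = ((1, 5), (1, 4)); squared distance = 1

Compute all C(8, 2) = 28 pairwise squared distances (x_i − x_j)² + (y_i − y_j)². The minimum is 1, attained by the pair ((1, 5), (1, 4)).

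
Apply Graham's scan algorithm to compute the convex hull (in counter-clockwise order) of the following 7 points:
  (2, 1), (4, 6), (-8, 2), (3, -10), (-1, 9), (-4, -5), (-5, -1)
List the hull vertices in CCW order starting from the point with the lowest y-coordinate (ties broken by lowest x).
Hull (CCW) = [(3, -10), (4, 6), (-1, 9), (-8, 2), (-4, -5)]

Graham scan procedure:
  1. Find the pivot p₀ = point with lowest y (tie → lowest x): (3, -10).
  2. Sort the remaining points by polar angle around p₀.
  3. Walk through sorted points, maintaining a stack; pop the top while the last three entries make a non-left turn (cross product ≤ 0).
  4. Final stack is the convex hull in CCW order: (3, -10), (4, 6), (-1, 9), (-8, 2), (-4, -5).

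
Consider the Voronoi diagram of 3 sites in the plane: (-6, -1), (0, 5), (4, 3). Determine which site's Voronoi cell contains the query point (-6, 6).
Nearest site = (0, 5)

The Voronoi cell of site s contains exactly those query points closer to s than to any other site. Compute squared distances from q = (-6, 6) to each site:
  (0 − -6)² + (5 − 6)² = 37
  (-6 − -6)² + (-1 − 6)² = 49
  (4 − -6)² + (3 − 6)² = 109
Minimum is attained by (0, 5), so q lies in its Voronoi cell.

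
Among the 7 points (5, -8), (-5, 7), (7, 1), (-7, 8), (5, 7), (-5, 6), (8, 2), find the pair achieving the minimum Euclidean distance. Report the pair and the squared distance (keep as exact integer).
Pair = ((-5, 7), (-5, 6)); squared distance = 1

Compute all C(7, 2) = 21 pairwise squared distances (x_i − x_j)² + (y_i − y_j)². The minimum is 1, attained by the pair ((-5, 7), (-5, 6)).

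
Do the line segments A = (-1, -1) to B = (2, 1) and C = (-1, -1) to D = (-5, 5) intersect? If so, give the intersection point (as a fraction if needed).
Yes; intersection at (-1, -1) (t = 0 on AB, s = 0 on CD)

Parametrize AB as A + t(B − A) = (-1 + 3 t, -1 + 2 t) and CD as C + s(D − C) = (-1 + -4 s, -1 + 6 s). Solve the linear system for (t, s). Determinant = -26 ≠ 0, so a unique intersection of the containing lines exists. Solution: t = 0, s = 0 — both in [0, 1], so the segments cross. Intersection point: (-1, -1).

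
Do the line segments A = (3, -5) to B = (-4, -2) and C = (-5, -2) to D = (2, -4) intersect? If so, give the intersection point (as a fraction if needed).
Yes; intersection at (-2, -20/7) (t = 5/7 on AB, s = 3/7 on CD)

Parametrize AB as A + t(B − A) = (3 + -7 t, -5 + 3 t) and CD as C + s(D − C) = (-5 + 7 s, -2 + -2 s). Solve the linear system for (t, s). Determinant = 7 ≠ 0, so a unique intersection of the containing lines exists. Solution: t = 5/7, s = 3/7 — both in [0, 1], so the segments cross. Intersection point: (-2, -20/7).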